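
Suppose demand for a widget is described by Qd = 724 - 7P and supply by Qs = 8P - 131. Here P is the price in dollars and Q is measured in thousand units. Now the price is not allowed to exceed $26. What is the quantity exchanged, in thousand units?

77

Setting quantity demanded equal to quantity supplied, 724 - 7P = 8P - 131, gives P* = 57 and Q* = 325.
Because the ceiling (26) lies below the market-clearing price, it is binding.
At P = 26: Qd = 724 - 7·26 = 542 and Qs = 8·26 - 131 = 77.
The quantity actually transacted is the short side, supply: 77.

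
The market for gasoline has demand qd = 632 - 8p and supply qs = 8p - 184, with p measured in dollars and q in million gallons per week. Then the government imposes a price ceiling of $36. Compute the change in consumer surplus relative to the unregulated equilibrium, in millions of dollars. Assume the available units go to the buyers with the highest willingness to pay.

660

Setting quantity demanded equal to quantity supplied, 632 - 8p = 8p - 184, gives p* = 51 and q* = 224.
The ceiling of 36 is below the equilibrium price 51, so it binds.
At p = 36: qd = 632 - 8·36 = 344 and qs = 8·36 - 184 = 104.
Consumer surplus without the control is ½ · (79 - 51) · 224 = 3136.
With the ceiling, 104 units are sold at 36 (assume they go to the highest-value buyers). The demand price at q = 104 is 66, so CS = ½ · [(79 - 36) + (66 - 36)] · 104 = 3796.
Change in consumer surplus = 3796 - 3136 = 660.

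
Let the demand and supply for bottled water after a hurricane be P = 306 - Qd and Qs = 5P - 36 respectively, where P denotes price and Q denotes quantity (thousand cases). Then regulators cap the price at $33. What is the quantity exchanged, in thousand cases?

Rearranging demand gives Qd = 306 - P. Equilibrium: 306 - P = 5P - 36, so 342 = 6P and P* = 57, Q* = 249.
The ceiling of 33 is below the equilibrium price 57, so it binds.
At P = 33: Qd = 306 - 33 = 273 and Qs = 5·33 - 36 = 129.
The quantity actually transacted is the short side, supply: 129.

129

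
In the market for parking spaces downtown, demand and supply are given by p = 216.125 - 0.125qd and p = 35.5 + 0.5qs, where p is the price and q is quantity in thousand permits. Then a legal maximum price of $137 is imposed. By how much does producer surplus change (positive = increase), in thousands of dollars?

-10578

Rearranging demand gives qd = 1729 - 8p; rearranging supply gives qs = 2p - 71. Equilibrium: 1729 - 8p = 2p - 71, so 1800 = 10p and p* = 180, q* = 289.
Since 137 < 180, the ceiling is binding.
At p = 137: qd = 1729 - 8·137 = 633 and qs = 2·137 - 71 = 203.
Producer surplus without the control is ½ · (180 - 35.5) · 289 = 20880.25.
With the ceiling, producers sell 203 units at 137, so PS = ½ · (137 - 35.5) · 203 = 10302.25.
Change in producer surplus = 10302.25 - 20880.25 = -10578.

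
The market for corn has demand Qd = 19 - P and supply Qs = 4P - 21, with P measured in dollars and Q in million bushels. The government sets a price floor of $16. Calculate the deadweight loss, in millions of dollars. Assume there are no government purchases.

Equilibrium: 19 - P = 4P - 21, so 40 = 5P and P* = 8, Q* = 11.
Because the floor (16) lies above the market-clearing price, it is binding.
At P = 16: Qd = 19 - 16 = 3 and Qs = 4·16 - 21 = 43.
Quantity traded falls to 3. At Q = 3 the demand price is 19 - 3 = 16 and the supply price is (21 + 3)/4 = 6.
Deadweight loss = ½ · (16 - 6) · (11 - 3) = ½ · 10 · 8 = 40.

40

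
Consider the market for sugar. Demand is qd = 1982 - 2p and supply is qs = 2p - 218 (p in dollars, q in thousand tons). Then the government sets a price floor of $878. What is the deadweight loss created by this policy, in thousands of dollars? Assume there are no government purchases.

215168

In a free market, 1982 - 2p = 2p - 218 gives the equilibrium p* = 550, q* = 882.
Because the floor (878) lies above the market-clearing price, it is binding.
At p = 878: qd = 1982 - 2·878 = 226 and qs = 2·878 - 218 = 1538.
Quantity traded falls to 226. At q = 226 the demand price is (1982 - 226)/2 = 878 and the supply price is (218 + 226)/2 = 222.
Deadweight loss = ½ · (878 - 222) · (882 - 226) = ½ · 656 · 656 = 215168.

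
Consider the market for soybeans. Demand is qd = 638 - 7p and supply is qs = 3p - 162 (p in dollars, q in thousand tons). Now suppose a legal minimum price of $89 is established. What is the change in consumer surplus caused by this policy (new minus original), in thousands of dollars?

-418.5

Equilibrium: 638 - 7p = 3p - 162, so 800 = 10p and p* = 80, q* = 78.
The floor of 89 is above the equilibrium price 80, so it binds.
At p = 89: qd = 638 - 7·89 = 15 and qs = 3·89 - 162 = 105.
Consumer surplus without the control is ½ · (638/7 - 80) · 78 = 3042/7.
With the floor, consumers buy 15 units at 89, so CS = ½ · (638/7 - 89) · 15 = 225/14.
Change in consumer surplus = 225/14 - 3042/7 = -418.5.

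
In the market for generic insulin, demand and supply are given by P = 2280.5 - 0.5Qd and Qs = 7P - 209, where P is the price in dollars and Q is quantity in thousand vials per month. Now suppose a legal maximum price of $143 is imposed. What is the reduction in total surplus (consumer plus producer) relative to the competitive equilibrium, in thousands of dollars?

Rearranging demand gives Qd = 4561 - 2P. Setting quantity demanded equal to quantity supplied, 4561 - 2P = 7P - 209, gives P* = 530 and Q* = 3501.
The ceiling of 143 is below the equilibrium price 530, so it binds.
At P = 143: Qd = 4561 - 2·143 = 4275 and Qs = 7·143 - 209 = 792.
Quantity traded falls to 792. At Q = 792 the demand price is (4561 - 792)/2 = 1884.5 and the supply price is (209 + 792)/7 = 143.
Deadweight loss = ½ · (1884.5 - 143) · (3501 - 792) = ½ · 1741.5 · 2709 = 2358861.75.

2358861.75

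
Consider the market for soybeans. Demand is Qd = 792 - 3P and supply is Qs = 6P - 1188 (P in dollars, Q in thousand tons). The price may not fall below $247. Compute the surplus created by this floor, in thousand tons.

243

Without the control the market clears where 792 - 3P = 6P - 1188, i.e. P* = 220 and Q* = 132.
The floor of 247 is above the equilibrium price 220, so it binds.
At P = 247: Qd = 792 - 3·247 = 51 and Qs = 6·247 - 1188 = 294.
Surplus = Qs - Qd = 294 - 51 = 243.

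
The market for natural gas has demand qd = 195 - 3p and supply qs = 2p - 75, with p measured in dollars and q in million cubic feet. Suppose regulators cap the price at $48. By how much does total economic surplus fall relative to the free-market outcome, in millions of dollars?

60

In a free market, 195 - 3p = 2p - 75 gives the equilibrium p* = 54, q* = 33.
Since 48 < 54, the ceiling is binding.
At p = 48: qd = 195 - 3·48 = 51 and qs = 2·48 - 75 = 21.
Quantity traded falls to 21. At q = 21 the demand price is (195 - 21)/3 = 58 and the supply price is (75 + 21)/2 = 48.
Deadweight loss = ½ · (58 - 48) · (33 - 21) = ½ · 10 · 12 = 60.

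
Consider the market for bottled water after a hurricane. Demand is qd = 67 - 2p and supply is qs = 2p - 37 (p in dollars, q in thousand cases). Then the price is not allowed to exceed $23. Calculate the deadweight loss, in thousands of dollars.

18

Equilibrium: 67 - 2p = 2p - 37, so 104 = 4p and p* = 26, q* = 15.
Because the ceiling (23) lies below the market-clearing price, it is binding.
At p = 23: qd = 67 - 2·23 = 21 and qs = 2·23 - 37 = 9.
Quantity traded falls to 9. At q = 9 the demand price is (67 - 9)/2 = 29 and the supply price is (37 + 9)/2 = 23.
Deadweight loss = ½ · (29 - 23) · (15 - 9) = ½ · 6 · 6 = 18.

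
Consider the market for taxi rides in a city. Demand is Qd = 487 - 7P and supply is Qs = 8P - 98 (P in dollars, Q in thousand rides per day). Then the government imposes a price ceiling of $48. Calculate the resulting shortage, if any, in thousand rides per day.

Without the control the market clears where 487 - 7P = 8P - 98, i.e. P* = 39 and Q* = 214.
Since 48 is above P* = 39, the ceiling does not bind and the free-market outcome prevails.
Since the control does not bind, there is no shortage.

0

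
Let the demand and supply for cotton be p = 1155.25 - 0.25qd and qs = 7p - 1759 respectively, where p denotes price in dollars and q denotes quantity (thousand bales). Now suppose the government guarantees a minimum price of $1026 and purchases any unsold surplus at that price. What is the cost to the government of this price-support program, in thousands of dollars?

5033556

Rearranging demand gives qd = 4621 - 4p. Without the control the market clears where 4621 - 4p = 7p - 1759, i.e. p* = 580 and q* = 2301.
Since 1026 > 580, the floor is binding.
At p = 1026: qd = 4621 - 4·1026 = 517 and qs = 7·1026 - 1759 = 5423.
Surplus = qs - qd = 4906.
Government expenditure = surplus × support price = 4906 × 1026 = 5033556.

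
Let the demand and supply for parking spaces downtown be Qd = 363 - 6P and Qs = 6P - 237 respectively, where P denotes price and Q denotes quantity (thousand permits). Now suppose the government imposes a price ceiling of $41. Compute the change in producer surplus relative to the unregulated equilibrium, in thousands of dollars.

-324

Equilibrium: 363 - 6P = 6P - 237, so 600 = 12P and P* = 50, Q* = 63.
Since 41 < 50, the ceiling is binding.
At P = 41: Qd = 363 - 6·41 = 117 and Qs = 6·41 - 237 = 9.
Producer surplus without the control is ½ · (50 - 39.5) · 63 = 330.75.
With the ceiling, producers sell 9 units at 41, so PS = ½ · (41 - 39.5) · 9 = 6.75.
Change in producer surplus = 6.75 - 330.75 = -324.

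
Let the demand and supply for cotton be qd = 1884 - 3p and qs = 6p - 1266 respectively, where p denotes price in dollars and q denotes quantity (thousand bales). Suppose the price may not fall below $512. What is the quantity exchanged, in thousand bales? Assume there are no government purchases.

In a free market, 1884 - 3p = 6p - 1266 gives the equilibrium p* = 350, q* = 834.
Because the floor (512) lies above the market-clearing price, it is binding.
At p = 512: qd = 1884 - 3·512 = 348 and qs = 6·512 - 1266 = 1806.
The quantity actually transacted is the short side, demand: 348.

348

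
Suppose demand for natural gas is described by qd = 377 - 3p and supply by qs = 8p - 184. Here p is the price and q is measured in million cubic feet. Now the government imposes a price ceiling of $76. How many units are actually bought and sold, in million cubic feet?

224

In a free market, 377 - 3p = 8p - 184 gives the equilibrium p* = 51, q* = 224.
The ceiling of 76 is above the equilibrium price 51, so it is not binding; the market clears at p* = 51, q* = 224.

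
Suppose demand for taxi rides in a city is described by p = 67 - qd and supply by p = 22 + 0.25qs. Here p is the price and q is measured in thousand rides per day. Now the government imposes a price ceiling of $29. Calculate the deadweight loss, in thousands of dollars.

40

Rearranging demand gives qd = 67 - p; rearranging supply gives qs = 4p - 88. Without the control the market clears where 67 - p = 4p - 88, i.e. p* = 31 and q* = 36.
The ceiling of 29 is below the equilibrium price 31, so it binds.
At p = 29: qd = 67 - 29 = 38 and qs = 4·29 - 88 = 28.
Quantity traded falls to 28. At q = 28 the demand price is 67 - 28 = 39 and the supply price is (88 + 28)/4 = 29.
Deadweight loss = ½ · (39 - 29) · (36 - 28) = ½ · 10 · 8 = 40.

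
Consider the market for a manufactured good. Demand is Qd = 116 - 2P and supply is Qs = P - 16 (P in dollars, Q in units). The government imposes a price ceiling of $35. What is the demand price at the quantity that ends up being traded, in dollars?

48.5

Setting quantity demanded equal to quantity supplied, 116 - 2P = P - 16, gives P* = 44 and Q* = 28.
The ceiling of 35 is below the equilibrium price 44, so it binds.
At P = 35: Qd = 116 - 2·35 = 46 and Qs = 35 - 16 = 19.
Only 19 units reach the market. On the demand curve, the marginal buyer's willingness to pay at Q = 19 is (116 - 19)/2 = 48.5.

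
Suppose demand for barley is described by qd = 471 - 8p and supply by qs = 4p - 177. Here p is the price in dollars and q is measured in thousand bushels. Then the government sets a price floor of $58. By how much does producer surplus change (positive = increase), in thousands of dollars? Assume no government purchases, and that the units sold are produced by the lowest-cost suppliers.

-100

Equilibrium: 471 - 8p = 4p - 177, so 648 = 12p and p* = 54, q* = 39.
Because the floor (58) lies above the market-clearing price, it is binding.
At p = 58: qd = 471 - 8·58 = 7 and qs = 4·58 - 177 = 55.
Producer surplus without the control is ½ · (54 - 44.25) · 39 = 190.125.
With the floor, 7 units are sold at 58. The supply price at q = 7 is 46, so PS = ½ · [(58 - 44.25) + (58 - 46)] · 7 = 90.125.
Change in producer surplus = 90.125 - 190.125 = -100.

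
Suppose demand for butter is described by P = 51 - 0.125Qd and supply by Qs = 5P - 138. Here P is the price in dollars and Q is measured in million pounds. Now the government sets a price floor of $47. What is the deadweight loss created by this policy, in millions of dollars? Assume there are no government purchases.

Rearranging demand gives Qd = 408 - 8P. Without the control the market clears where 408 - 8P = 5P - 138, i.e. P* = 42 and Q* = 72.
Because the floor (47) lies above the market-clearing price, it is binding.
At P = 47: Qd = 408 - 8·47 = 32 and Qs = 5·47 - 138 = 97.
Quantity traded falls to 32. At Q = 32 the demand price is (408 - 32)/8 = 47 and the supply price is (138 + 32)/5 = 34.
Deadweight loss = ½ · (47 - 34) · (72 - 32) = ½ · 13 · 40 = 260.

260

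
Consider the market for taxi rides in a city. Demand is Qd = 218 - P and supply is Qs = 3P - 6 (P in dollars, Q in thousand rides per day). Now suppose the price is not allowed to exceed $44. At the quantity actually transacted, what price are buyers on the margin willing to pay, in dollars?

92

Without the control the market clears where 218 - P = 3P - 6, i.e. P* = 56 and Q* = 162.
Since 44 < 56, the ceiling is binding.
At P = 44: Qd = 218 - 44 = 174 and Qs = 3·44 - 6 = 126.
Only 126 units reach the market. On the demand curve, the marginal buyer's willingness to pay at Q = 126 is (218 - 126) = 92.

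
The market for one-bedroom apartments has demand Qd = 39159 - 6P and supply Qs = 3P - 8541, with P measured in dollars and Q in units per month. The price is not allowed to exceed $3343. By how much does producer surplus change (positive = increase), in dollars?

Setting quantity demanded equal to quantity supplied, 39159 - 6P = 3P - 8541, gives P* = 5300 and Q* = 7359.
Because the ceiling (3343) lies below the market-clearing price, it is binding.
At P = 3343: Qd = 39159 - 6·3343 = 19101 and Qs = 3·3343 - 8541 = 1488.
Producer surplus without the control is ½ · (5300 - 2847) · 7359 = 9025813.5.
With the ceiling, producers sell 1488 units at 3343, so PS = ½ · (3343 - 2847) · 1488 = 369024.
Change in producer surplus = 369024 - 9025813.5 = -8656789.5.

-8656789.5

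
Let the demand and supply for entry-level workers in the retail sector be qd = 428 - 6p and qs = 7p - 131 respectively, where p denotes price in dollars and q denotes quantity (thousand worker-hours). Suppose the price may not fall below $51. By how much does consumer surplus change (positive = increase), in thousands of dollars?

Without the control the market clears where 428 - 6p = 7p - 131, i.e. p* = 43 and q* = 170.
Since 51 > 43, the floor is binding.
At p = 51: qd = 428 - 6·51 = 122 and qs = 7·51 - 131 = 226.
Consumer surplus without the control is ½ · (214/3 - 43) · 170 = 7225/3.
With the floor, consumers buy 122 units at 51, so CS = ½ · (214/3 - 51) · 122 = 3721/3.
Change in consumer surplus = 3721/3 - 7225/3 = -1168.

-1168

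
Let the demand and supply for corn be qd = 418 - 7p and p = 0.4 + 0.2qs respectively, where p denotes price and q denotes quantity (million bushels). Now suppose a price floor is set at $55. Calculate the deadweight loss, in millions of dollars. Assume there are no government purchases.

Rearranging supply gives qs = 5p - 2. Setting quantity demanded equal to quantity supplied, 418 - 7p = 5p - 2, gives p* = 35 and q* = 173.
Because the floor (55) lies above the market-clearing price, it is binding.
At p = 55: qd = 418 - 7·55 = 33 and qs = 5·55 - 2 = 273.
Quantity traded falls to 33. At q = 33 the demand price is (418 - 33)/7 = 55 and the supply price is (2 + 33)/5 = 7.
Deadweight loss = ½ · (55 - 7) · (173 - 33) = ½ · 48 · 140 = 3360.

3360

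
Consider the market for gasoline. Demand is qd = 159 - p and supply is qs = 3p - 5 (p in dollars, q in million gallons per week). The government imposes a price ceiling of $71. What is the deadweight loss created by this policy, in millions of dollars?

Setting quantity demanded equal to quantity supplied, 159 - p = 3p - 5, gives p* = 41 and q* = 118.
Since 71 is above p* = 41, the ceiling does not bind and the free-market outcome prevails.
Since the control does not bind, no trades are prevented and deadweight loss is zero.

0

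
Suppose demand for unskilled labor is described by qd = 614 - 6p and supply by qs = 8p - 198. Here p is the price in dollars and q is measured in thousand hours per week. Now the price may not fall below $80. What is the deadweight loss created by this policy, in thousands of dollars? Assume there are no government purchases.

2541

Without the control the market clears where 614 - 6p = 8p - 198, i.e. p* = 58 and q* = 266.
Since 80 > 58, the floor is binding.
At p = 80: qd = 614 - 6·80 = 134 and qs = 8·80 - 198 = 442.
Quantity traded falls to 134. At q = 134 the demand price is (614 - 134)/6 = 80 and the supply price is (198 + 134)/8 = 41.5.
Deadweight loss = ½ · (80 - 41.5) · (266 - 134) = ½ · 38.5 · 132 = 2541.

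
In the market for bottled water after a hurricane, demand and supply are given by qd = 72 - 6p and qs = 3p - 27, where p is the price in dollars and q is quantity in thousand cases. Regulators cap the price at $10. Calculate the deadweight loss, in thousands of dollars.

2.25

In a free market, 72 - 6p = 3p - 27 gives the equilibrium p* = 11, q* = 6.
Because the ceiling (10) lies below the market-clearing price, it is binding.
At p = 10: qd = 72 - 6·10 = 12 and qs = 3·10 - 27 = 3.
Quantity traded falls to 3. At q = 3 the demand price is (72 - 3)/6 = 11.5 and the supply price is (27 + 3)/3 = 10.
Deadweight loss = ½ · (11.5 - 10) · (6 - 3) = ½ · 1.5 · 3 = 2.25.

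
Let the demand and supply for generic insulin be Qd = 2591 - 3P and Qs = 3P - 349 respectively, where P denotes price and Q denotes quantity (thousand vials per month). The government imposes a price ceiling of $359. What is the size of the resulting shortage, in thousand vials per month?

786

Setting quantity demanded equal to quantity supplied, 2591 - 3P = 3P - 349, gives P* = 490 and Q* = 1121.
Since 359 < 490, the ceiling is binding.
At P = 359: Qd = 2591 - 3·359 = 1514 and Qs = 3·359 - 349 = 728.
Shortage = Qd - Qs = 1514 - 728 = 786.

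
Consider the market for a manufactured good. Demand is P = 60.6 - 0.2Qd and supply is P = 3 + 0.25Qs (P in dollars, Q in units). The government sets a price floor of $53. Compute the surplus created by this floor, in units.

Rearranging demand gives Qd = 303 - 5P; rearranging supply gives Qs = 4P - 12. Equilibrium: 303 - 5P = 4P - 12, so 315 = 9P and P* = 35, Q* = 128.
The floor of 53 is above the equilibrium price 35, so it binds.
At P = 53: Qd = 303 - 5·53 = 38 and Qs = 4·53 - 12 = 200.
Surplus = Qs - Qd = 200 - 38 = 162.

162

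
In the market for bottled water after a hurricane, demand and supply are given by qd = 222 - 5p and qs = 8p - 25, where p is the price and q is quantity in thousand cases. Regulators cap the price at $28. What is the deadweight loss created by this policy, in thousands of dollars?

0

In a free market, 222 - 5p = 8p - 25 gives the equilibrium p* = 19, q* = 127.
Since 28 is above p* = 19, the ceiling does not bind and the free-market outcome prevails.
Since the control does not bind, no trades are prevented and deadweight loss is zero.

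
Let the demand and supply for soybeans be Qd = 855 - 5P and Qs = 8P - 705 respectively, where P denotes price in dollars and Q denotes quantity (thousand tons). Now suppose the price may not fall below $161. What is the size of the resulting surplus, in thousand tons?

533

In a free market, 855 - 5P = 8P - 705 gives the equilibrium P* = 120, Q* = 255.
Since 161 > 120, the floor is binding.
At P = 161: Qd = 855 - 5·161 = 50 and Qs = 8·161 - 705 = 583.
Surplus = Qs - Qd = 583 - 50 = 533.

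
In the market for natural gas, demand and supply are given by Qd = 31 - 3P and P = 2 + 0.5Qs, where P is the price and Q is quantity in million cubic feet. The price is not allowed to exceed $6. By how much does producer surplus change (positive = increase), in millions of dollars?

Rearranging supply gives Qs = 2P - 4. In a free market, 31 - 3P = 2P - 4 gives the equilibrium P* = 7, Q* = 10.
Because the ceiling (6) lies below the market-clearing price, it is binding.
At P = 6: Qd = 31 - 3·6 = 13 and Qs = 2·6 - 4 = 8.
Producer surplus without the control is ½ · (7 - 2) · 10 = 25.
With the ceiling, producers sell 8 units at 6, so PS = ½ · (6 - 2) · 8 = 16.
Change in producer surplus = 16 - 25 = -9.

-9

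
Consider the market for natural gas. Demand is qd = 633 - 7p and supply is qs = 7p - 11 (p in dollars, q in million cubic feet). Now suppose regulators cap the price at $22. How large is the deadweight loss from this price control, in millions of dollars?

Setting quantity demanded equal to quantity supplied, 633 - 7p = 7p - 11, gives p* = 46 and q* = 311.
The ceiling of 22 is below the equilibrium price 46, so it binds.
At p = 22: qd = 633 - 7·22 = 479 and qs = 7·22 - 11 = 143.
Quantity traded falls to 143. At q = 143 the demand price is (633 - 143)/7 = 70 and the supply price is (11 + 143)/7 = 22.
Deadweight loss = ½ · (70 - 22) · (311 - 143) = ½ · 48 · 168 = 4032.

4032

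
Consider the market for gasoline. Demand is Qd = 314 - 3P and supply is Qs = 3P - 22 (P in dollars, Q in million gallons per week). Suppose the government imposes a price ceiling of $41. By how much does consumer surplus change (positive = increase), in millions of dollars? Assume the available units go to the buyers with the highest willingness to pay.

Without the control the market clears where 314 - 3P = 3P - 22, i.e. P* = 56 and Q* = 146.
Because the ceiling (41) lies below the market-clearing price, it is binding.
At P = 41: Qd = 314 - 3·41 = 191 and Qs = 3·41 - 22 = 101.
Consumer surplus without the control is ½ · (314/3 - 56) · 146 = 10658/3.
With the ceiling, 101 units are sold at 41 (assume they go to the highest-value buyers). The demand price at Q = 101 is 71, so CS = ½ · [(314/3 - 41) + (71 - 41)] · 101 = 28381/6.
Change in consumer surplus = 28381/6 - 10658/3 = 1177.5.

1177.5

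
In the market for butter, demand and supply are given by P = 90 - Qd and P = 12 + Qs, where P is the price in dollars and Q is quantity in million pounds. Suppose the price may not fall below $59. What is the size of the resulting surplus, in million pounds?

16

Rearranging demand gives Qd = 90 - P; rearranging supply gives Qs = P - 12. Without the control the market clears where 90 - P = P - 12, i.e. P* = 51 and Q* = 39.
Because the floor (59) lies above the market-clearing price, it is binding.
At P = 59: Qd = 90 - 59 = 31 and Qs = 59 - 12 = 47.
Surplus = Qs - Qd = 47 - 31 = 16.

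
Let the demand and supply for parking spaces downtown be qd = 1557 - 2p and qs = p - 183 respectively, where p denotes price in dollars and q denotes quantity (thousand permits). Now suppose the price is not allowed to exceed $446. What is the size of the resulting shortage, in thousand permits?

402

In a free market, 1557 - 2p = p - 183 gives the equilibrium p* = 580, q* = 397.
Because the ceiling (446) lies below the market-clearing price, it is binding.
At p = 446: qd = 1557 - 2·446 = 665 and qs = 446 - 183 = 263.
Shortage = qd - qs = 665 - 263 = 402.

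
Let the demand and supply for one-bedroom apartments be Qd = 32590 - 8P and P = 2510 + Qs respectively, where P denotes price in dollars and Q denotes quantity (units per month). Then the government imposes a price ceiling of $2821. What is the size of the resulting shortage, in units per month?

Rearranging supply gives Qs = P - 2510. Setting quantity demanded equal to quantity supplied, 32590 - 8P = P - 2510, gives P* = 3900 and Q* = 1390.
The ceiling of 2821 is below the equilibrium price 3900, so it binds.
At P = 2821: Qd = 32590 - 8·2821 = 10022 and Qs = 2821 - 2510 = 311.
Shortage = Qd - Qs = 10022 - 311 = 9711.

9711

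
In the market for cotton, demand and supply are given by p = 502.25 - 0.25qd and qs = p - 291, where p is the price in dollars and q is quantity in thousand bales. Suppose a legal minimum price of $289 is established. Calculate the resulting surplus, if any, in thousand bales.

Rearranging demand gives qd = 2009 - 4p. In a free market, 2009 - 4p = p - 291 gives the equilibrium p* = 460, q* = 169.
The floor of 289 is below the equilibrium price 460, so it is not binding; the market clears at p* = 460, q* = 169.
Since the control does not bind, there is no surplus.

0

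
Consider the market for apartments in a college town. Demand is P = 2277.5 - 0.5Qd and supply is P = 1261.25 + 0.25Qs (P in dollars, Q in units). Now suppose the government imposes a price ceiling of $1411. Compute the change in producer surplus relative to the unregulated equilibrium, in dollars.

-184653

Rearranging demand gives Qd = 4555 - 2P; rearranging supply gives Qs = 4P - 5045. Equilibrium: 4555 - 2P = 4P - 5045, so 9600 = 6P and P* = 1600, Q* = 1355.
The ceiling of 1411 is below the equilibrium price 1600, so it binds.
At P = 1411: Qd = 4555 - 2·1411 = 1733 and Qs = 4·1411 - 5045 = 599.
Producer surplus without the control is ½ · (1600 - 1261.25) · 1355 = 229503.125.
With the ceiling, producers sell 599 units at 1411, so PS = ½ · (1411 - 1261.25) · 599 = 44850.125.
Change in producer surplus = 44850.125 - 229503.125 = -184653.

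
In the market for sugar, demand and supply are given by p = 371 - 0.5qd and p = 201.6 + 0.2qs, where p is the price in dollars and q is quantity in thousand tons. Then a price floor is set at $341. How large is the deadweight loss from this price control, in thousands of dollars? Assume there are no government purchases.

Rearranging demand gives qd = 742 - 2p; rearranging supply gives qs = 5p - 1008. Setting quantity demanded equal to quantity supplied, 742 - 2p = 5p - 1008, gives p* = 250 and q* = 242.
The floor of 341 is above the equilibrium price 250, so it binds.
At p = 341: qd = 742 - 2·341 = 60 and qs = 5·341 - 1008 = 697.
Quantity traded falls to 60. At q = 60 the demand price is (742 - 60)/2 = 341 and the supply price is (1008 + 60)/5 = 213.6.
Deadweight loss = ½ · (341 - 213.6) · (242 - 60) = ½ · 127.4 · 182 = 11593.4.

11593.4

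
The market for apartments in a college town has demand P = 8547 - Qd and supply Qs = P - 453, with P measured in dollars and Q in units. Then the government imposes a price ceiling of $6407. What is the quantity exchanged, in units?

4047

Rearranging demand gives Qd = 8547 - P. In a free market, 8547 - P = P - 453 gives the equilibrium P* = 4500, Q* = 4047.
The ceiling of 6407 is above the equilibrium price 4500, so it is not binding; the market clears at P* = 4500, Q* = 4047.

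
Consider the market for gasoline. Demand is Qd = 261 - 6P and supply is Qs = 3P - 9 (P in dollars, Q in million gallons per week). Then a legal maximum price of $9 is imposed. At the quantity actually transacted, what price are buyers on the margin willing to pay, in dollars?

40.5

Setting quantity demanded equal to quantity supplied, 261 - 6P = 3P - 9, gives P* = 30 and Q* = 81.
Since 9 < 30, the ceiling is binding.
At P = 9: Qd = 261 - 6·9 = 207 and Qs = 3·9 - 9 = 18.
Only 18 units reach the market. On the demand curve, the marginal buyer's willingness to pay at Q = 18 is (261 - 18)/6 = 40.5.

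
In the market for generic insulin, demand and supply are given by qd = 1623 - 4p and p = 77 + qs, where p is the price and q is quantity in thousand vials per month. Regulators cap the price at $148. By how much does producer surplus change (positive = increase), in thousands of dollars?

Rearranging supply gives qs = p - 77. Equilibrium: 1623 - 4p = p - 77, so 1700 = 5p and p* = 340, q* = 263.
The ceiling of 148 is below the equilibrium price 340, so it binds.
At p = 148: qd = 1623 - 4·148 = 1031 and qs = 148 - 77 = 71.
Producer surplus without the control is ½ · (340 - 77) · 263 = 34584.5.
With the ceiling, producers sell 71 units at 148, so PS = ½ · (148 - 77) · 71 = 2520.5.
Change in producer surplus = 2520.5 - 34584.5 = -32064.

-32064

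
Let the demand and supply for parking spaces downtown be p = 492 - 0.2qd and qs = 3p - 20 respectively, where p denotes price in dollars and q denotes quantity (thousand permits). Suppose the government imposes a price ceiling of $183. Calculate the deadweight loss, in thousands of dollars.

38709.6

Rearranging demand gives qd = 2460 - 5p. In a free market, 2460 - 5p = 3p - 20 gives the equilibrium p* = 310, q* = 910.
Because the ceiling (183) lies below the market-clearing price, it is binding.
At p = 183: qd = 2460 - 5·183 = 1545 and qs = 3·183 - 20 = 529.
Quantity traded falls to 529. At q = 529 the demand price is (2460 - 529)/5 = 386.2 and the supply price is (20 + 529)/3 = 183.
Deadweight loss = ½ · (386.2 - 183) · (910 - 529) = ½ · 203.2 · 381 = 38709.6.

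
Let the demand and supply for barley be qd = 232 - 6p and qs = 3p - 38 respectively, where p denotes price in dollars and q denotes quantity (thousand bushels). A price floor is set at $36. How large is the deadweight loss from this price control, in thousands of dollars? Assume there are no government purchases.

324

Equilibrium: 232 - 6p = 3p - 38, so 270 = 9p and p* = 30, q* = 52.
The floor of 36 is above the equilibrium price 30, so it binds.
At p = 36: qd = 232 - 6·36 = 16 and qs = 3·36 - 38 = 70.
Quantity traded falls to 16. At q = 16 the demand price is (232 - 16)/6 = 36 and the supply price is (38 + 16)/3 = 18.
Deadweight loss = ½ · (36 - 18) · (52 - 16) = ½ · 18 · 36 = 324.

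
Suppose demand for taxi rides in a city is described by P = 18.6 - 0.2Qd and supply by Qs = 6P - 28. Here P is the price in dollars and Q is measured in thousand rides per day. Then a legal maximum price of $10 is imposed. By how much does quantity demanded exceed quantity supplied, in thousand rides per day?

11

Rearranging demand gives Qd = 93 - 5P. Setting quantity demanded equal to quantity supplied, 93 - 5P = 6P - 28, gives P* = 11 and Q* = 38.
The ceiling of 10 is below the equilibrium price 11, so it binds.
At P = 10: Qd = 93 - 5·10 = 43 and Qs = 6·10 - 28 = 32.
Shortage = Qd - Qs = 43 - 32 = 11.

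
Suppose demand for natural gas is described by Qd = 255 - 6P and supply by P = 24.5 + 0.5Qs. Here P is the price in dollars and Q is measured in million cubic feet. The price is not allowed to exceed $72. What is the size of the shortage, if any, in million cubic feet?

Rearranging supply gives Qs = 2P - 49. Without the control the market clears where 255 - 6P = 2P - 49, i.e. P* = 38 and Q* = 27.
Since 72 is above P* = 38, the ceiling does not bind and the free-market outcome prevails.
Since the control does not bind, there is no shortage.

0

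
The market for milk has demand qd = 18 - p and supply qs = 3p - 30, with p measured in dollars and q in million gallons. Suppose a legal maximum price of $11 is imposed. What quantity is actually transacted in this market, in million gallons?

Without the control the market clears where 18 - p = 3p - 30, i.e. p* = 12 and q* = 6.
The ceiling of 11 is below the equilibrium price 12, so it binds.
At p = 11: qd = 18 - 11 = 7 and qs = 3·11 - 30 = 3.
The quantity actually transacted is the short side, supply: 3.

3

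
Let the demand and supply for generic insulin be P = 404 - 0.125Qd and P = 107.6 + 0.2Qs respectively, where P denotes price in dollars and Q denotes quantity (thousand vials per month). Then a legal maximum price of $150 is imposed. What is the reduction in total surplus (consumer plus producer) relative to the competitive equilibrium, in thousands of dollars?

79625

Rearranging demand gives Qd = 3232 - 8P; rearranging supply gives Qs = 5P - 538. In a free market, 3232 - 8P = 5P - 538 gives the equilibrium P* = 290, Q* = 912.
Since 150 < 290, the ceiling is binding.
At P = 150: Qd = 3232 - 8·150 = 2032 and Qs = 5·150 - 538 = 212.
Quantity traded falls to 212. At Q = 212 the demand price is (3232 - 212)/8 = 377.5 and the supply price is (538 + 212)/5 = 150.
Deadweight loss = ½ · (377.5 - 150) · (912 - 212) = ½ · 227.5 · 700 = 79625.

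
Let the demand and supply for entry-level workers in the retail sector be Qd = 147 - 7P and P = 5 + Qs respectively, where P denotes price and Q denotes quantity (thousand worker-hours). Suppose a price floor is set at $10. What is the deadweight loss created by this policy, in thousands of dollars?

0

Rearranging supply gives Qs = P - 5. In a free market, 147 - 7P = P - 5 gives the equilibrium P* = 19, Q* = 14.
The floor of 10 is below the equilibrium price 19, so it is not binding; the market clears at P* = 19, Q* = 14.
Since the control does not bind, no trades are prevented and deadweight loss is zero.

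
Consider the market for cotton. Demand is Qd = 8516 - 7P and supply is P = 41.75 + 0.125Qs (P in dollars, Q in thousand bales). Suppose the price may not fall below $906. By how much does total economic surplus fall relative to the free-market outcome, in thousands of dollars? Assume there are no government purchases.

Rearranging supply gives Qs = 8P - 334. Equilibrium: 8516 - 7P = 8P - 334, so 8850 = 15P and P* = 590, Q* = 4386.
Since 906 > 590, the floor is binding.
At P = 906: Qd = 8516 - 7·906 = 2174 and Qs = 8·906 - 334 = 6914.
Quantity traded falls to 2174. At Q = 2174 the demand price is (8516 - 2174)/7 = 906 and the supply price is (334 + 2174)/8 = 313.5.
Deadweight loss = ½ · (906 - 313.5) · (4386 - 2174) = ½ · 592.5 · 2212 = 655305.

655305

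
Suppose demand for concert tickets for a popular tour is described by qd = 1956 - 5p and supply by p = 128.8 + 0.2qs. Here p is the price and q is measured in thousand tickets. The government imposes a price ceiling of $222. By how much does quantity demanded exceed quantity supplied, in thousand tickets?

Rearranging supply gives qs = 5p - 644. Equilibrium: 1956 - 5p = 5p - 644, so 2600 = 10p and p* = 260, q* = 656.
Since 222 < 260, the ceiling is binding.
At p = 222: qd = 1956 - 5·222 = 846 and qs = 5·222 - 644 = 466.
Shortage = qd - qs = 846 - 466 = 380.

380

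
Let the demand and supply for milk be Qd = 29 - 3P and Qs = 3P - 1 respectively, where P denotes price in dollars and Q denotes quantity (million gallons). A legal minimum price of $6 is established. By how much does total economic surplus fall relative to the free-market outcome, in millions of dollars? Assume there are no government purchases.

3

Equilibrium: 29 - 3P = 3P - 1, so 30 = 6P and P* = 5, Q* = 14.
Because the floor (6) lies above the market-clearing price, it is binding.
At P = 6: Qd = 29 - 3·6 = 11 and Qs = 3·6 - 1 = 17.
Quantity traded falls to 11. At Q = 11 the demand price is (29 - 11)/3 = 6 and the supply price is (1 + 11)/3 = 4.
Deadweight loss = ½ · (6 - 4) · (14 - 11) = ½ · 2 · 3 = 3.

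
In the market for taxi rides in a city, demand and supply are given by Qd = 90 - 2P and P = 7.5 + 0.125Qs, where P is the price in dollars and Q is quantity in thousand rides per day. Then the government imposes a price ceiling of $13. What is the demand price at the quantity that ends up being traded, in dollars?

23

Rearranging supply gives Qs = 8P - 60. Without the control the market clears where 90 - 2P = 8P - 60, i.e. P* = 15 and Q* = 60.
Because the ceiling (13) lies below the market-clearing price, it is binding.
At P = 13: Qd = 90 - 2·13 = 64 and Qs = 8·13 - 60 = 44.
Only 44 units reach the market. On the demand curve, the marginal buyer's willingness to pay at Q = 44 is (90 - 44)/2 = 23.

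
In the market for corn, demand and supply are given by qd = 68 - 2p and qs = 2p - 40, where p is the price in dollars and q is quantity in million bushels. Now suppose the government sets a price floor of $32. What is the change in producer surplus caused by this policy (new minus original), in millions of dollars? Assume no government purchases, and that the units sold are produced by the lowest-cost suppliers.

Setting quantity demanded equal to quantity supplied, 68 - 2p = 2p - 40, gives p* = 27 and q* = 14.
Since 32 > 27, the floor is binding.
At p = 32: qd = 68 - 2·32 = 4 and qs = 2·32 - 40 = 24.
Producer surplus without the control is ½ · (27 - 20) · 14 = 49.
With the floor, 4 units are sold at 32. The supply price at q = 4 is 22, so PS = ½ · [(32 - 20) + (32 - 22)] · 4 = 44.
Change in producer surplus = 44 - 49 = -5.

-5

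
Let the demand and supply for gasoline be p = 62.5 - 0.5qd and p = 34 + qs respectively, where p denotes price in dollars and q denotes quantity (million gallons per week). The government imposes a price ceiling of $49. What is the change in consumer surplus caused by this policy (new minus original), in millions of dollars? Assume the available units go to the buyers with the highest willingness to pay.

Rearranging demand gives qd = 125 - 2p; rearranging supply gives qs = p - 34. Equilibrium: 125 - 2p = p - 34, so 159 = 3p and p* = 53, q* = 19.
Since 49 < 53, the ceiling is binding.
At p = 49: qd = 125 - 2·49 = 27 and qs = 49 - 34 = 15.
Consumer surplus without the control is ½ · (62.5 - 53) · 19 = 90.25.
With the ceiling, 15 units are sold at 49 (assume they go to the highest-value buyers). The demand price at q = 15 is 55, so CS = ½ · [(62.5 - 49) + (55 - 49)] · 15 = 146.25.
Change in consumer surplus = 146.25 - 90.25 = 56.

56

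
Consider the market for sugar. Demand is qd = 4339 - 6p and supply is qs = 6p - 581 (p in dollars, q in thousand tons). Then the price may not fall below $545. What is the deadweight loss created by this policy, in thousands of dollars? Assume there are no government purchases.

109350

Setting quantity demanded equal to quantity supplied, 4339 - 6p = 6p - 581, gives p* = 410 and q* = 1879.
The floor of 545 is above the equilibrium price 410, so it binds.
At p = 545: qd = 4339 - 6·545 = 1069 and qs = 6·545 - 581 = 2689.
Quantity traded falls to 1069. At q = 1069 the demand price is (4339 - 1069)/6 = 545 and the supply price is (581 + 1069)/6 = 275.
Deadweight loss = ½ · (545 - 275) · (1879 - 1069) = ½ · 270 · 810 = 109350.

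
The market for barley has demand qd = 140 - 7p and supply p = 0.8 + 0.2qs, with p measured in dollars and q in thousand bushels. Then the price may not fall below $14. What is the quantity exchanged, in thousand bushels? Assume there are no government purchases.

42

Rearranging supply gives qs = 5p - 4. Setting quantity demanded equal to quantity supplied, 140 - 7p = 5p - 4, gives p* = 12 and q* = 56.
Because the floor (14) lies above the market-clearing price, it is binding.
At p = 14: qd = 140 - 7·14 = 42 and qs = 5·14 - 4 = 66.
The quantity actually transacted is the short side, demand: 42.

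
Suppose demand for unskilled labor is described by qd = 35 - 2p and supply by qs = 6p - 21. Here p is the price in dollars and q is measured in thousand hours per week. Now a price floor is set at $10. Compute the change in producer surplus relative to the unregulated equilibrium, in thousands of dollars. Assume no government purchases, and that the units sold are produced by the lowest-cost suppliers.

42

In a free market, 35 - 2p = 6p - 21 gives the equilibrium p* = 7, q* = 21.
Since 10 > 7, the floor is binding.
At p = 10: qd = 35 - 2·10 = 15 and qs = 6·10 - 21 = 39.
Producer surplus without the control is ½ · (7 - 3.5) · 21 = 36.75.
With the floor, 15 units are sold at 10. The supply price at q = 15 is 6, so PS = ½ · [(10 - 3.5) + (10 - 6)] · 15 = 78.75.
Change in producer surplus = 78.75 - 36.75 = 42.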